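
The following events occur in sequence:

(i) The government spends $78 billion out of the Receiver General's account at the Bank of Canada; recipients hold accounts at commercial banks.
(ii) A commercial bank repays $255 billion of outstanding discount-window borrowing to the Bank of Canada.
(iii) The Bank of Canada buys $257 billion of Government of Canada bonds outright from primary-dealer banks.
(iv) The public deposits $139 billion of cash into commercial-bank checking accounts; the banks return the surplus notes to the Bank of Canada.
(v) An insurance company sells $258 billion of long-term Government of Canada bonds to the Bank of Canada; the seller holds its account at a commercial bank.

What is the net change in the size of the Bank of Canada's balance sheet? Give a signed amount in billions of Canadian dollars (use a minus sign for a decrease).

+$260 billion

Government spending $78 billion: only the composition of liabilities changes → 0.
Discount-window repayment $255 billion: a Bank of Canada asset is shed → −$255B.
OMO purchase (from banks) $257 billion: a Bank of Canada asset is acquired → +$257B.
Currency deposit $139 billion: only the composition of liabilities changes → 0.
Asset purchase (from non-banks) $258 billion: a Bank of Canada asset is acquired → +$258B.
Net: 0 − 255 + 257 + 0 + 258 = +$260 billion.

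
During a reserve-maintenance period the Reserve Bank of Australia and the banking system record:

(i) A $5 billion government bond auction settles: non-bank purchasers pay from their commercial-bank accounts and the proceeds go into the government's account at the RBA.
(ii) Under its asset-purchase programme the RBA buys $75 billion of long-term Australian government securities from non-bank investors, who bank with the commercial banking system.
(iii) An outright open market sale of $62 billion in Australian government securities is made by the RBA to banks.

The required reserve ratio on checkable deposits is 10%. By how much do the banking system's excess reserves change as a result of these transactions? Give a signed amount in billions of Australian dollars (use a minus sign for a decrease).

+$1 billion

Government account inflow $5 billion: reserves −$5B, deposits −$5B.
Asset purchase (from non-banks) $75 billion: reserves +$75B, deposits +$75B.
OMO sale (to banks) $62 billion: reserves −$62B, deposits 0.
Totals: Δreserves = +$8B, Δdeposits = +$70B.
Δrequired reserves = 10% × +$70B = +$7B.
Δexcess reserves = Δreserves − Δrequired = +$8B − (+$7B) = +$1 billion.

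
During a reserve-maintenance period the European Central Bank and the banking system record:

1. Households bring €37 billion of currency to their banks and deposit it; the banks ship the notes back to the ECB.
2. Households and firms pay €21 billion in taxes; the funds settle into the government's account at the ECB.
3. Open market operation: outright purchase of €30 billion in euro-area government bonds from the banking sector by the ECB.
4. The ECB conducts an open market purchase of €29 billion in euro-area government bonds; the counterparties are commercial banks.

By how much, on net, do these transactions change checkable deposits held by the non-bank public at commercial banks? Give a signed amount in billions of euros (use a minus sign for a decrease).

Currency deposit €37 billion: non-bank counterparties' bank balances rise → +€37B.
Government account inflow €21 billion: non-bank counterparties' bank balances fall → −€21B.
OMO purchase (from banks) €30 billion: the counterparty is a bank, so public deposits are unchanged → 0.
OMO purchase (from banks) €29 billion: the counterparty is a bank, so public deposits are unchanged → 0.
Net: 37 − 21 + 0 + 0 = +€16 billion.

+€16 billion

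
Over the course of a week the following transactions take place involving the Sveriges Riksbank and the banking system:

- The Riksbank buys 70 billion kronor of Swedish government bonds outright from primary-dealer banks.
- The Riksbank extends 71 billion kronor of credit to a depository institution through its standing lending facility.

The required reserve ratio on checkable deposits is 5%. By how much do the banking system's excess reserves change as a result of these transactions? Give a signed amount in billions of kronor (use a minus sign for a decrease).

OMO purchase (from banks) 70 billion kronor: reserves +70B, deposits 0.
Discount-window loan 71 billion kronor: reserves +71B, deposits 0.
Totals: Δreserves = +141B, Δdeposits = 0.
Δrequired reserves = 5% × 0 = 0.
Δexcess reserves = Δreserves − Δrequired = +141B − (0) = +141 billion.

+141 billion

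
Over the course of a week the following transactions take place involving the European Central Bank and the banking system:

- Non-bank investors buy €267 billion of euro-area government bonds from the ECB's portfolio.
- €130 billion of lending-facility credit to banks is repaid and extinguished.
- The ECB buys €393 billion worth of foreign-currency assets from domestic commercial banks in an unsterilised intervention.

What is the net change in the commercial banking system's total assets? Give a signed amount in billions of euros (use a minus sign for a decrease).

Asset sale (to non-banks) €267 billion: bank balance sheets shrink → −€267B.
Discount-window repayment €130 billion: bank balance sheets shrink → −€130B.
FX purchase €393 billion: just an asset swap on bank balance sheets → 0.
Net: −267 − 130 + 0 = -€397 billion.

-€397 billion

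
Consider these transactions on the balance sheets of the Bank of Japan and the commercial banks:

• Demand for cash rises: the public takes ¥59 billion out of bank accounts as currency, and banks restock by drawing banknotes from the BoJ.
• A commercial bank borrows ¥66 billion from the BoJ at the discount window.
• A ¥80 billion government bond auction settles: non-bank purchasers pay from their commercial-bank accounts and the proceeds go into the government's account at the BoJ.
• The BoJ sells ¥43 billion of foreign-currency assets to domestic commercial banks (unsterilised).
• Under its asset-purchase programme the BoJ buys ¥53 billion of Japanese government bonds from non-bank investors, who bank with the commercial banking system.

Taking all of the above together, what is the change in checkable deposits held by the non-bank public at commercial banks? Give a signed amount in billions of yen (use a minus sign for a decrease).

BoJ balance sheet:
  Assets:      Securities +¥53B, Loans to banks +¥66B, Foreign assets −¥43B
  Liabilities: Bank reserves −¥63B, Currency in circulation +¥59B, Government deposits +¥80B
Commercial banking system:
  Assets:      Reserves at CB −¥63B, Foreign assets +¥43B
  Liabilities: Checkable deposits −¥86B, Borrowings from CB +¥66B
So the change in checkable deposits held by the non-bank public at commercial banks is -¥86 billion.

-¥86 billion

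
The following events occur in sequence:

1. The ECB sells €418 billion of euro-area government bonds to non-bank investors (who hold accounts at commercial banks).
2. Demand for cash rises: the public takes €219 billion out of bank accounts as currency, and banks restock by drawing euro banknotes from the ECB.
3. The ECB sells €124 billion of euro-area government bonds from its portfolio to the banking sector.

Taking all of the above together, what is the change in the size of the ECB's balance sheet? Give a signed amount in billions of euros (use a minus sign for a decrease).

-€542 billion

ECB balance sheet:
  Assets:      Securities −€542B
  Liabilities: Bank reserves −€761B, Currency in circulation +€219B
Commercial banking system:
  Assets:      Reserves at CB −€761B, Securities +€124B
  Liabilities: Checkable deposits −€637B
Change in total ECB assets = -€542 billion.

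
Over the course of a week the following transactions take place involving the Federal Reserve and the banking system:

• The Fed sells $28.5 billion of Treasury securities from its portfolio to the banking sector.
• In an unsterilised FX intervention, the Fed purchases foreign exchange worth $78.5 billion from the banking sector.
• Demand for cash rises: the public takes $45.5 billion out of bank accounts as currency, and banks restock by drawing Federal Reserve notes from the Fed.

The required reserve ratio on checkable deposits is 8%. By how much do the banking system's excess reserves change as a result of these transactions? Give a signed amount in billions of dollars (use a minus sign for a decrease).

OMO sale (to banks) $28.5 billion: reserves −$28.5B, deposits 0.
FX purchase $78.5 billion: reserves +$78.5B, deposits 0.
Currency withdrawal $45.5 billion: reserves −$45.5B, deposits −$45.5B.
Totals: Δreserves = +$4.5B, Δdeposits = −$45.5B.
Δrequired reserves = 8% × −$45.5B = −$3.64B.
Δexcess reserves = Δreserves − Δrequired = +$4.5B − (−$3.64B) = +$8.14 billion.

+$8.14 billion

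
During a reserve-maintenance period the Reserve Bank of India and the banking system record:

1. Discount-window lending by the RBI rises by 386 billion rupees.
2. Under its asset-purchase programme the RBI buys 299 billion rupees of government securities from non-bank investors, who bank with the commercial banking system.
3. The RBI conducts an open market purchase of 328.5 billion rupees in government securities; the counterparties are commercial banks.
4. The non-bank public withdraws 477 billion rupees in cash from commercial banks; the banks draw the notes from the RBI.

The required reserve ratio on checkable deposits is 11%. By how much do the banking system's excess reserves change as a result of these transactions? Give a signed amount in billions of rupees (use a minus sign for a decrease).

+556.08 billion

Discount-window loan 386 billion rupees: reserves +386B, deposits 0.
Asset purchase (from non-banks) 299 billion rupees: reserves +299B, deposits +299B.
OMO purchase (from banks) 328.5 billion rupees: reserves +328.5B, deposits 0.
Currency withdrawal 477 billion rupees: reserves −477B, deposits −477B.
Totals: Δreserves = +536.5B, Δdeposits = −178B.
Δrequired reserves = 11% × −178B = −19.58B.
Δexcess reserves = Δreserves − Δrequired = +536.5B − (−19.58B) = +556.08 billion.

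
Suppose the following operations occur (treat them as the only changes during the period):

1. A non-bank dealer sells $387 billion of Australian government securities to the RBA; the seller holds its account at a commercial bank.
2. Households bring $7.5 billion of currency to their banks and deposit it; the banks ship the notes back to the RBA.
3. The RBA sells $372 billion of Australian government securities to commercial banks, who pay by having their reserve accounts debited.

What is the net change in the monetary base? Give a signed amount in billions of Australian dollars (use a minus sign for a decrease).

+$15 billion

Asset purchase (from non-banks) $387 billion: RBA balance sheet expands → +$387B.
Currency deposit $7.5 billion: just a shift between currency and reserves — both are base money → 0.
OMO sale (to banks) $372 billion: RBA balance sheet contracts → −$372B.
Net: 387 + 0 − 372 = +$15 billion.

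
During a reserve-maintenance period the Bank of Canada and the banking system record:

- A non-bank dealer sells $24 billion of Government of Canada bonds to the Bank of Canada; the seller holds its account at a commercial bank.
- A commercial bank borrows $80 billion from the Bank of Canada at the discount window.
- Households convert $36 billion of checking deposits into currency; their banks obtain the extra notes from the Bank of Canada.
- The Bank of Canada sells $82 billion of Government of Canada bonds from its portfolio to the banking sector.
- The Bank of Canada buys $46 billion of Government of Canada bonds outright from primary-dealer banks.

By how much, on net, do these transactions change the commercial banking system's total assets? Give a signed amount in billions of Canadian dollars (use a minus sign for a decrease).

Bank of Canada balance sheet:
  Assets:      Securities −$12B, Loans to banks +$80B
  Liabilities: Bank reserves +$32B, Currency in circulation +$36B
Commercial banking system:
  Assets:      Reserves at CB +$32B, Securities +$36B
  Liabilities: Checkable deposits −$12B, Borrowings from CB +$80B
Change in total bank assets = +$68 billion.

+$68 billion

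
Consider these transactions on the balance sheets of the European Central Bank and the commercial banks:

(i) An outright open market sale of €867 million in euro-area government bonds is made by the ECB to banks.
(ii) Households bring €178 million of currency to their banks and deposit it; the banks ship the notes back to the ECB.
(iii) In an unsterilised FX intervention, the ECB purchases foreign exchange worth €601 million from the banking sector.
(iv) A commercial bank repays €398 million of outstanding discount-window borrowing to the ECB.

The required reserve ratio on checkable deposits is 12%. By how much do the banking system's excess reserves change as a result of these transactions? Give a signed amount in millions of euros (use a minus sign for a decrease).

OMO sale (to banks) €867 million: reserves −€867M, deposits 0.
Currency deposit €178 million: reserves +€178M, deposits +€178M.
FX purchase €601 million: reserves +€601M, deposits 0.
Discount-window repayment €398 million: reserves −€398M, deposits 0.
Totals: Δreserves = −€486M, Δdeposits = +€178M.
Δrequired reserves = 12% × +€178M = +€21.36M.
Δexcess reserves = Δreserves − Δrequired = −€486M − (+€21.36M) = -€507.36 million.

-€507.36 million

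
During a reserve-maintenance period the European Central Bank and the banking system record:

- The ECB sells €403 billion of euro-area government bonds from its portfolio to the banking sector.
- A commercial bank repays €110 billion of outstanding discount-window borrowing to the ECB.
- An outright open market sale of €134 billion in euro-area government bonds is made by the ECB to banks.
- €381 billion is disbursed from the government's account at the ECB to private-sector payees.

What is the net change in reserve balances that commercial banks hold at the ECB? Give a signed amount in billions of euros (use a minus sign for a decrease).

-€266 billion

ECB balance sheet:
  Assets:      Securities −€537B, Loans to banks −€110B
  Liabilities: Bank reserves −€266B, Government deposits −€381B
Commercial banking system:
  Assets:      Reserves at CB −€266B, Securities +€537B
  Liabilities: Checkable deposits +€381B, Borrowings from CB −€110B
So the change in reserve balances that commercial banks hold at the ECB is -€266 billion.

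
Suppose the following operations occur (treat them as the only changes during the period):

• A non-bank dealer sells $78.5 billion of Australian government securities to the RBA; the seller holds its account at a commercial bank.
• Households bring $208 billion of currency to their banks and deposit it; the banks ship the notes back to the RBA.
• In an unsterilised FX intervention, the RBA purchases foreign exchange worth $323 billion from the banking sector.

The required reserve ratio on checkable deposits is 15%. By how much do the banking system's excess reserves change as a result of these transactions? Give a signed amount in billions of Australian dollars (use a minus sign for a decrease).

Asset purchase (from non-banks) $78.5 billion: reserves +$78.5B, deposits +$78.5B.
Currency deposit $208 billion: reserves +$208B, deposits +$208B.
FX purchase $323 billion: reserves +$323B, deposits 0.
Totals: Δreserves = +$609.5B, Δdeposits = +$286.5B.
Δrequired reserves = 15% × +$286.5B = +$42.975B.
Δexcess reserves = Δreserves − Δrequired = +$609.5B − (+$42.975B) = +$566.525 billion.

+$566.525 billion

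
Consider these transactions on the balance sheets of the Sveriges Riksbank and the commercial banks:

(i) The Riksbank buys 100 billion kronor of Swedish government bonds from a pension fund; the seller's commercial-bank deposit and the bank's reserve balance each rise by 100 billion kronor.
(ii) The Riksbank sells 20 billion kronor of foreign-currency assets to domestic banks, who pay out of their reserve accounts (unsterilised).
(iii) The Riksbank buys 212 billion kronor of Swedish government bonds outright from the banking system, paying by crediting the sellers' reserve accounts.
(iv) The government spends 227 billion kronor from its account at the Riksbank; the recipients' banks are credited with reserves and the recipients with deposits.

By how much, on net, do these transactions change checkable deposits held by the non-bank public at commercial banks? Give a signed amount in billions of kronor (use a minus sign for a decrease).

+327 billion

Asset purchase (from non-banks) 100 billion kronor: non-bank counterparties' bank balances rise → +100B.
FX sale 20 billion kronor: the counterparty is a bank, so public deposits are unchanged → 0.
OMO purchase (from banks) 212 billion kronor: the counterparty is a bank, so public deposits are unchanged → 0.
Government spending 227 billion kronor: non-bank counterparties' bank balances rise → +227B.
Net: 100 + 0 + 0 + 227 = +327 billion.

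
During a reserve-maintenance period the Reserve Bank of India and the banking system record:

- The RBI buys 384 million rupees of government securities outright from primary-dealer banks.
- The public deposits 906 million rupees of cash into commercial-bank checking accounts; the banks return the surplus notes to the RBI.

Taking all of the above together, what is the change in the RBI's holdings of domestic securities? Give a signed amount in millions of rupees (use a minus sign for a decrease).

OMO purchase (from banks) 384 million rupees: securities added to the RBI's portfolio → +384M.
Currency deposit 906 million rupees: the RBI's securities portfolio is untouched → 0.
Net: 384 + 0 = +384 million.

+384 million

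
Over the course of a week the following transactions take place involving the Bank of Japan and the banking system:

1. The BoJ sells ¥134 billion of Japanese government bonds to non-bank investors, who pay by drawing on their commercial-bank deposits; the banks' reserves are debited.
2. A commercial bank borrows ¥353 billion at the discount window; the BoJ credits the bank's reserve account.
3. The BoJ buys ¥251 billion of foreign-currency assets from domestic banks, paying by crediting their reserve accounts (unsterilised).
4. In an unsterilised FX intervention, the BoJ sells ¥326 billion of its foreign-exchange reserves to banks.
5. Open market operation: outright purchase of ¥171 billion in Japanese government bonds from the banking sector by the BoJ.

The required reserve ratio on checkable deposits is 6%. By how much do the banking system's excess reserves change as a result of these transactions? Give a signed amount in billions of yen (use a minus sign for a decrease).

+¥323.04 billion

Asset sale (to non-banks) ¥134 billion: reserves −¥134B, deposits −¥134B.
Discount-window loan ¥353 billion: reserves +¥353B, deposits 0.
FX purchase ¥251 billion: reserves +¥251B, deposits 0.
FX sale ¥326 billion: reserves −¥326B, deposits 0.
OMO purchase (from banks) ¥171 billion: reserves +¥171B, deposits 0.
Totals: Δreserves = +¥315B, Δdeposits = −¥134B.
Δrequired reserves = 6% × −¥134B = −¥8.04B.
Δexcess reserves = Δreserves − Δrequired = +¥315B − (−¥8.04B) = +¥323.04 billion.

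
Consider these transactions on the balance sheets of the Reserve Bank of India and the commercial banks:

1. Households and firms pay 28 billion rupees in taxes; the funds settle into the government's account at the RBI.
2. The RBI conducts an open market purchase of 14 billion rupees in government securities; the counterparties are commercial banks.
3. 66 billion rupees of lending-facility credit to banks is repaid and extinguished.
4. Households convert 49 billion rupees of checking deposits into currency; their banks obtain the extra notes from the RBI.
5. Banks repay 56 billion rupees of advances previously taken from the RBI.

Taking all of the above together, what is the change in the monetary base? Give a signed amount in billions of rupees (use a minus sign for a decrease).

RBI balance sheet:
  Assets:      Securities +14B, Loans to banks −122B
  Liabilities: Bank reserves −185B, Currency in circulation +49B, Government deposits +28B
Monetary base = currency + reserves: +49B + (−185B) = -136 billion.

-136 billion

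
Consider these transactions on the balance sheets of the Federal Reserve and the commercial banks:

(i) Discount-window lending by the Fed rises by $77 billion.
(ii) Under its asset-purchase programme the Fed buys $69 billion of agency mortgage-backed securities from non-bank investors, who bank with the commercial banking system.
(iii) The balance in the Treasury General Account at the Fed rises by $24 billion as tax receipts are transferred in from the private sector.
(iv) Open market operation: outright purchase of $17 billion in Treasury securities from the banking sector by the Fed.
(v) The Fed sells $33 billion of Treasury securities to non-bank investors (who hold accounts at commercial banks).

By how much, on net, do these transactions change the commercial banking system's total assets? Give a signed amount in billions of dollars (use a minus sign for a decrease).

+$89 billion

Discount-window loan $77 billion: bank balance sheets expand → +$77B.
Asset purchase (from non-banks) $69 billion: bank balance sheets expand → +$69B.
Government account inflow $24 billion: bank balance sheets shrink → −$24B.
OMO purchase (from banks) $17 billion: just an asset swap on bank balance sheets → 0.
Asset sale (to non-banks) $33 billion: bank balance sheets shrink → −$33B.
Net: 77 + 69 − 24 + 0 − 33 = +$89 billion.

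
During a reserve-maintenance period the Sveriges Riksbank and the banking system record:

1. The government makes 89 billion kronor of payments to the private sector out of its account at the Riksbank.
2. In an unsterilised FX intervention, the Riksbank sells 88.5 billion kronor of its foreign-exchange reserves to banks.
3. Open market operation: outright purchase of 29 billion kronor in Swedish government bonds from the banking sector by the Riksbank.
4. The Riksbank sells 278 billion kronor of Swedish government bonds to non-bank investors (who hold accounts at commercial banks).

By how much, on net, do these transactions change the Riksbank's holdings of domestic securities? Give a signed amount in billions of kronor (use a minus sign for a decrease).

-249 billion

Riksbank balance sheet:
  Assets:      Securities −249B, Foreign assets −88.5B
  Liabilities: Bank reserves −248.5B, Government deposits −89B
Commercial banking system:
  Assets:      Reserves at CB −248.5B, Securities −29B, Foreign assets +88.5B
  Liabilities: Checkable deposits −189B
So the change in the Riksbank's holdings of domestic securities is -249 billion.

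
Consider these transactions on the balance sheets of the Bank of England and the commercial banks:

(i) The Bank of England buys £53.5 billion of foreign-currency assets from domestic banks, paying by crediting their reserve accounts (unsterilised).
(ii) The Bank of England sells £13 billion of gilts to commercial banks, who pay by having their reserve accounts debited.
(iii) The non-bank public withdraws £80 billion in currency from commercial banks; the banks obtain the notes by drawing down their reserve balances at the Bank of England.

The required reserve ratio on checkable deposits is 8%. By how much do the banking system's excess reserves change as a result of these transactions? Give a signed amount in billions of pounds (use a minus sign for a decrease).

-£33.1 billion

FX purchase £53.5 billion: reserves +£53.5B, deposits 0.
OMO sale (to banks) £13 billion: reserves −£13B, deposits 0.
Currency withdrawal £80 billion: reserves −£80B, deposits −£80B.
Totals: Δreserves = −£39.5B, Δdeposits = −£80B.
Δrequired reserves = 8% × −£80B = −£6.4B.
Δexcess reserves = Δreserves − Δrequired = −£39.5B − (−£6.4B) = -£33.1 billion.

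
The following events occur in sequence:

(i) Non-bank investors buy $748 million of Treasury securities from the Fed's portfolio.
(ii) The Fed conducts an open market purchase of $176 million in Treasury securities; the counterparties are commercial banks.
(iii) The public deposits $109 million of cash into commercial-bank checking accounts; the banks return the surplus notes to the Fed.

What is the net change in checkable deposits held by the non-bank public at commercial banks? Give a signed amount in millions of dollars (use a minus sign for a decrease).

-$639 million

Asset sale (to non-banks) $748 million: non-bank counterparties' bank balances fall → −$748M.
OMO purchase (from banks) $176 million: the counterparty is a bank, so public deposits are unchanged → 0.
Currency deposit $109 million: non-bank counterparties' bank balances rise → +$109M.
Net: −748 + 0 + 109 = -$639 million.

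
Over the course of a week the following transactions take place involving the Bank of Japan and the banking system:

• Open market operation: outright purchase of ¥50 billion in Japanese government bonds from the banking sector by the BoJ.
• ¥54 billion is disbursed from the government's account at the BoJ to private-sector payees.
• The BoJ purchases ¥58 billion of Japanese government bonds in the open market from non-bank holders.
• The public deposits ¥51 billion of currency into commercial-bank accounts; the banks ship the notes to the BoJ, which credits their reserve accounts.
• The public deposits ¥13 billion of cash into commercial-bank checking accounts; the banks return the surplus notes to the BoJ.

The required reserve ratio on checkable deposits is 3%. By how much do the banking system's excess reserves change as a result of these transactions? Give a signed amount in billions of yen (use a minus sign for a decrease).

OMO purchase (from banks) ¥50 billion: reserves +¥50B, deposits 0.
Government spending ¥54 billion: reserves +¥54B, deposits +¥54B.
Asset purchase (from non-banks) ¥58 billion: reserves +¥58B, deposits +¥58B.
Currency deposit ¥51 billion: reserves +¥51B, deposits +¥51B.
Currency deposit ¥13 billion: reserves +¥13B, deposits +¥13B.
Totals: Δreserves = +¥226B, Δdeposits = +¥176B.
Δrequired reserves = 3% × +¥176B = +¥5.28B.
Δexcess reserves = Δreserves − Δrequired = +¥226B − (+¥5.28B) = +¥220.72 billion.

+¥220.72 billion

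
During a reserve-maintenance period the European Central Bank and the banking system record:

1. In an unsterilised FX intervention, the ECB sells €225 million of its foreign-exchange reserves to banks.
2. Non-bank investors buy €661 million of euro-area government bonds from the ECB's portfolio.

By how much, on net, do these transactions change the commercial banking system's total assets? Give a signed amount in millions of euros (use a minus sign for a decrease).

ECB balance sheet:
  Assets:      Securities −€661M, Foreign assets −€225M
  Liabilities: Bank reserves −€886M
Commercial banking system:
  Assets:      Reserves at CB −€886M, Foreign assets +€225M
  Liabilities: Checkable deposits −€661M
Change in total bank assets = -€661 million.

-€661 million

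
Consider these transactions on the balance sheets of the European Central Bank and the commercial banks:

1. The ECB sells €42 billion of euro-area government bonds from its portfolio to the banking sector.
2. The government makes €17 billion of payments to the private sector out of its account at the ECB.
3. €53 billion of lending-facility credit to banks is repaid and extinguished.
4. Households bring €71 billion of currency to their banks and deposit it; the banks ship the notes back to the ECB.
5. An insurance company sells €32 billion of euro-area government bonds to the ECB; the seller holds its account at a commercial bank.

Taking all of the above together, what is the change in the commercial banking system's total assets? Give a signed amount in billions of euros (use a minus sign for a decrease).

+€67 billion

OMO sale (to banks) €42 billion: just an asset swap on bank balance sheets → 0.
Government spending €17 billion: bank balance sheets expand → +€17B.
Discount-window repayment €53 billion: bank balance sheets shrink → −€53B.
Currency deposit €71 billion: bank balance sheets expand → +€71B.
Asset purchase (from non-banks) €32 billion: bank balance sheets expand → +€32B.
Net: 0 + 17 − 53 + 71 + 32 = +€67 billion.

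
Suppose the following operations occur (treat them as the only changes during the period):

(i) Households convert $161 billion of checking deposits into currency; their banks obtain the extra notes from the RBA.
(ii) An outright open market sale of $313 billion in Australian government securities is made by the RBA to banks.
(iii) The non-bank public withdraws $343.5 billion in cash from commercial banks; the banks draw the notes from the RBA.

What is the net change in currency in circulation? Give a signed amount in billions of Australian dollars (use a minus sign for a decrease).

+$504.5 billion

RBA balance sheet:
  Assets:      Securities −$313B
  Liabilities: Bank reserves −$817.5B, Currency in circulation +$504.5B
So the change in currency in circulation is +$504.5 billion.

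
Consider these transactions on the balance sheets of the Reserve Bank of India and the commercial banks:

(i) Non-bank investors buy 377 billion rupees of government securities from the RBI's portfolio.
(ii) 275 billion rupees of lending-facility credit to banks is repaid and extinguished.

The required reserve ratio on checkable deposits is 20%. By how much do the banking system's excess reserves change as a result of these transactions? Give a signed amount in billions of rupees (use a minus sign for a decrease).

-576.6 billion

Asset sale (to non-banks) 377 billion rupees: reserves −377B, deposits −377B.
Discount-window repayment 275 billion rupees: reserves −275B, deposits 0.
Totals: Δreserves = −652B, Δdeposits = −377B.
Δrequired reserves = 20% × −377B = −75.4B.
Δexcess reserves = Δreserves − Δrequired = −652B − (−75.4B) = -576.6 billion.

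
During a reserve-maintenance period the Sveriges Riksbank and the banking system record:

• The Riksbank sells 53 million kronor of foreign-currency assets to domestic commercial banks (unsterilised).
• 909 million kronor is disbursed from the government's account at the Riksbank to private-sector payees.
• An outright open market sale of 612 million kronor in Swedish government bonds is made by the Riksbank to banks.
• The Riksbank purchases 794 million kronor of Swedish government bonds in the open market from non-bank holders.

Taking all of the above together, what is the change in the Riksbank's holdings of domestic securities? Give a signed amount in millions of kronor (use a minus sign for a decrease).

Riksbank balance sheet:
  Assets:      Securities +182M, Foreign assets −53M
  Liabilities: Bank reserves +1038M, Government deposits −909M
Commercial banking system:
  Assets:      Reserves at CB +1038M, Securities +612M, Foreign assets +53M
  Liabilities: Checkable deposits +1703M
So the change in the Riksbank's holdings of domestic securities is +182 million.

+182 million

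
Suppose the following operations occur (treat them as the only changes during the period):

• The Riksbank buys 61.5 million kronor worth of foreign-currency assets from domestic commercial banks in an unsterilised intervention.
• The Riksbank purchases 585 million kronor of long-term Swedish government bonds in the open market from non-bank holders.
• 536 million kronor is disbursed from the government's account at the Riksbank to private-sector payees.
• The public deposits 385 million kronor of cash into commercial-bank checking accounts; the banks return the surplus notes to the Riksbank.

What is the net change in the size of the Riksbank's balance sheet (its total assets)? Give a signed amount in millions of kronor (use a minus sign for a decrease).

+646.5 million

Riksbank balance sheet:
  Assets:      Securities +585M, Foreign assets +61.5M
  Liabilities: Bank reserves +1567.5M, Currency in circulation −385M, Government deposits −536M
Change in total Riksbank assets = +646.5 million.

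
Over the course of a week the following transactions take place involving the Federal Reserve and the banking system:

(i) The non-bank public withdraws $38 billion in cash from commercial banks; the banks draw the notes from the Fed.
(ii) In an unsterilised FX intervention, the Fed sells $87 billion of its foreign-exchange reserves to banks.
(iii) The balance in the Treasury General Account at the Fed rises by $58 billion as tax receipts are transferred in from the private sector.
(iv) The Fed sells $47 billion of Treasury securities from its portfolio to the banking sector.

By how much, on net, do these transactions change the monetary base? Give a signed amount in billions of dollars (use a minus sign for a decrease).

-$192 billion

Fed balance sheet:
  Assets:      Securities −$47B, Foreign assets −$87B
  Liabilities: Bank reserves −$230B, Currency in circulation +$38B, Government deposits +$58B
Monetary base = currency + reserves: +$38B + (−$230B) = -$192 billion.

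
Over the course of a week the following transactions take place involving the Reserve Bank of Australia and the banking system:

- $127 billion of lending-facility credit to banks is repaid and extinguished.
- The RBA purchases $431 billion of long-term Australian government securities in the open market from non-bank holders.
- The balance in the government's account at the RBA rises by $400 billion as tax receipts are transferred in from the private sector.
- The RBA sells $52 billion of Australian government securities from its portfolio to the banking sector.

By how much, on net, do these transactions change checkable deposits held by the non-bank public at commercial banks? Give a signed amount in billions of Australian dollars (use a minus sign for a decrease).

Discount-window repayment $127 billion: the counterparty is a bank, so public deposits are unchanged → 0.
Asset purchase (from non-banks) $431 billion: non-bank counterparties' bank balances rise → +$431B.
Government account inflow $400 billion: non-bank counterparties' bank balances fall → −$400B.
OMO sale (to banks) $52 billion: the counterparty is a bank, so public deposits are unchanged → 0.
Net: 0 + 431 − 400 + 0 = +$31 billion.

+$31 billion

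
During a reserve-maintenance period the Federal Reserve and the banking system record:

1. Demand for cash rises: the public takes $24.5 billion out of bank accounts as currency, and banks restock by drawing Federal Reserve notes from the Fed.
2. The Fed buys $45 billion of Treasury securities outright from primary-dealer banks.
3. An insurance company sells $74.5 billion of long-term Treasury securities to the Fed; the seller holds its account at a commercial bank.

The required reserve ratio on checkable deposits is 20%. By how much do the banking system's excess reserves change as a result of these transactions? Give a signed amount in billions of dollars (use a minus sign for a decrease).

+$85 billion

Currency withdrawal $24.5 billion: reserves −$24.5B, deposits −$24.5B.
OMO purchase (from banks) $45 billion: reserves +$45B, deposits 0.
Asset purchase (from non-banks) $74.5 billion: reserves +$74.5B, deposits +$74.5B.
Totals: Δreserves = +$95B, Δdeposits = +$50B.
Δrequired reserves = 20% × +$50B = +$10B.
Δexcess reserves = Δreserves − Δrequired = +$95B − (+$10B) = +$85 billion.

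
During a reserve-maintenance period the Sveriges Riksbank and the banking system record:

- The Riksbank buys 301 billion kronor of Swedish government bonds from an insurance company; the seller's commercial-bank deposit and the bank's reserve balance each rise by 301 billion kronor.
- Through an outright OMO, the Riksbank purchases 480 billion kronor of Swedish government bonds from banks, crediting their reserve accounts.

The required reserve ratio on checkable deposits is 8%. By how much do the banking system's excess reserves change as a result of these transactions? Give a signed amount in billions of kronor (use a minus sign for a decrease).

+756.92 billion

Asset purchase (from non-banks) 301 billion kronor: reserves +301B, deposits +301B.
OMO purchase (from banks) 480 billion kronor: reserves +480B, deposits 0.
Totals: Δreserves = +781B, Δdeposits = +301B.
Δrequired reserves = 8% × +301B = +24.08B.
Δexcess reserves = Δreserves − Δrequired = +781B − (+24.08B) = +756.92 billion.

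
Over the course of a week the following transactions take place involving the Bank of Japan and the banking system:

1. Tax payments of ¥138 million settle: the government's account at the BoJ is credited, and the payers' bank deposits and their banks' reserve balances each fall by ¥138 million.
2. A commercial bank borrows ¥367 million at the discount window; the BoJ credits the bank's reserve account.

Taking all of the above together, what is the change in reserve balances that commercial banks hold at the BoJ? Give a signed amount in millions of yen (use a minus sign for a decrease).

BoJ balance sheet:
  Assets:      Loans to banks +¥367M
  Liabilities: Bank reserves +¥229M, Government deposits +¥138M
Commercial banking system:
  Assets:      Reserves at CB +¥229M
  Liabilities: Checkable deposits −¥138M, Borrowings from CB +¥367M
So the change in reserve balances that commercial banks hold at the BoJ is +¥229 million.

+¥229 million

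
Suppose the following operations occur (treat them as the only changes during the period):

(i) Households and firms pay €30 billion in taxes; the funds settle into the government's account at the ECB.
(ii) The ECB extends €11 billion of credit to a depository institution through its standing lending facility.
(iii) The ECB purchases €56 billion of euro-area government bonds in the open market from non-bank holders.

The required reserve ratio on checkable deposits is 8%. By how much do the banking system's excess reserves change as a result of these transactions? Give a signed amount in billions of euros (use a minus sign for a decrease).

+€34.92 billion

Government account inflow €30 billion: reserves −€30B, deposits −€30B.
Discount-window loan €11 billion: reserves +€11B, deposits 0.
Asset purchase (from non-banks) €56 billion: reserves +€56B, deposits +€56B.
Totals: Δreserves = +€37B, Δdeposits = +€26B.
Δrequired reserves = 8% × +€26B = +€2.08B.
Δexcess reserves = Δreserves − Δrequired = +€37B − (+€2.08B) = +€34.92 billion.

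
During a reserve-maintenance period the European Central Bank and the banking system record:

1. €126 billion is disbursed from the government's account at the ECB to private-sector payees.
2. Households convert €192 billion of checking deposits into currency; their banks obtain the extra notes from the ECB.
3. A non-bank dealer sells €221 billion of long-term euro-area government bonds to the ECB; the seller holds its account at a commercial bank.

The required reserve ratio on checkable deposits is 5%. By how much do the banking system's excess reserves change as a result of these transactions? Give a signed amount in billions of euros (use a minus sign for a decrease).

Government spending €126 billion: reserves +€126B, deposits +€126B.
Currency withdrawal €192 billion: reserves −€192B, deposits −€192B.
Asset purchase (from non-banks) €221 billion: reserves +€221B, deposits +€221B.
Totals: Δreserves = +€155B, Δdeposits = +€155B.
Δrequired reserves = 5% × +€155B = +€7.75B.
Δexcess reserves = Δreserves − Δrequired = +€155B − (+€7.75B) = +€147.25 billion.

+€147.25 billion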